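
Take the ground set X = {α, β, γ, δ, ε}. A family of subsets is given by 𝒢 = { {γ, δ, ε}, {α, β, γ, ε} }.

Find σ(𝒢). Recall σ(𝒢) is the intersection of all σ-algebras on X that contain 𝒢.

|σ(𝒢)| = 8.  σ(𝒢) = { {}, {δ}, {α, β}, {γ, ε}, {α, β, δ}, {γ, δ, ε}, {α, β, γ, ε}, X }

Check:
Seed the family with 𝒢 together with ∅ and X: { {}, {γ, δ, ε}, {α, β, γ, ε}, X }.
Pass 1: 2 new —
  {δ}  = complement {α, β, γ, ε}
  {α, β}  = complement {γ, δ, ε}
  — 6 sets.
Pass 2. New:
  {α, β, δ}  = {α, β} ∪ {δ}
  — 7 sets.
Pass 3 adds 1:
  {γ, ε}  = complement {α, β, δ}
  — 8 sets.
After Pass 4 the family is unchanged; done.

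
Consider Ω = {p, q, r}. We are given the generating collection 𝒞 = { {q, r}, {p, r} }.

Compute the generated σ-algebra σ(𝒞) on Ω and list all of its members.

|σ(𝒞)| = 8.  σ(𝒞) = { ∅, {p}, {q}, {r}, {p, q}, {p, r}, {q, r}, Ω }

Trace:
Take S₀ = 𝒞 ∪ {∅, Ω} = { ∅, {p, r}, {q, r}, Ω }.
Pass 1 (2 new):
  {p}  = complement {q, r}
  {q}  = complement {p, r}
Pass 2 (1 new):
  {p, q}  = {q} ∪ {p}
Pass 3: +1 →
  {r}  = complement {p, q}
After Pass 4 the family is unchanged; done.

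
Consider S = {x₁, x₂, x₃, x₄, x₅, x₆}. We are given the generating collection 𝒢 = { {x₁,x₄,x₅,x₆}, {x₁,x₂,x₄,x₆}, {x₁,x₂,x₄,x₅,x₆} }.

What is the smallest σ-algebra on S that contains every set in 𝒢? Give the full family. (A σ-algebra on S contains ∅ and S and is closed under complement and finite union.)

Take S₀ = 𝒢 ∪ {∅, S} = { {}, {x₁,x₂,x₄,x₆}, {x₁,x₄,x₅,x₆}, {x₁,x₂,x₄,x₅,x₆}, S }.
Round 1 (3 new):
  {x₃}  = complement {x₁,x₂,x₄,x₅,x₆}
  {x₂,x₃}  = complement {x₁,x₄,x₅,x₆}
  {x₃,x₅}  = complement {x₁,x₂,x₄,x₆}
  — 8 sets.
Round 2: +3 →
  {x₂,x₃,x₅}  = {x₃,x₅} ∪ {x₂,x₃}
  {x₁,x₂,x₃,x₄,x₆}  = {x₃} ∪ {x₁,x₂,x₄,x₆}
  {x₁,x₃,x₄,x₅,x₆}  = {x₁,x₄,x₅,x₆} ∪ {x₃,x₅}
  — 11 sets.
Round 3: +3 →
  {x₂}  = complement {x₁,x₃,x₄,x₅,x₆}
  {x₅}  = complement {x₁,x₂,x₃,x₄,x₆}
  {x₁,x₄,x₆}  = complement {x₂,x₃,x₅}
  — 14 sets.
Round 4: +2 →
  {x₂,x₅}  = {x₂} ∪ {x₅}
  {x₁,x₃,x₄,x₆}  = {x₃} ∪ {x₁,x₄,x₆}
  — 16 sets.
Round 5: no new sets; the family is a σ-algebra.

σ(𝒢) = { {}, {x₂}, {x₃}, {x₅}, {x₂,x₃}, {x₂,x₅}, {x₃,x₅}, {x₁,x₄,x₆}, {x₂,x₃,x₅}, {x₁,x₂,x₄,x₆}, {x₁,x₃,x₄,x₆}, {x₁,x₄,x₅,x₆}, {x₁,x₂,x₃,x₄,x₆}, {x₁,x₂,x₄,x₅,x₆}, {x₁,x₃,x₄,x₅,x₆}, S }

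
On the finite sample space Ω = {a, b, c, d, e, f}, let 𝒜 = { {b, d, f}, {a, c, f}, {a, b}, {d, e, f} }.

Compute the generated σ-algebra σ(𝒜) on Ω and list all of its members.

Start: 𝒜 ∪ {∅, Ω} = { {}, {a, b}, {a, c, f}, {b, d, f}, {d, e, f}, Ω }.
Iteration 1 adds 10:
  {a, b, c}  = complement {d, e, f}
  {a, c, e}  = complement {b, d, f}
  {b, d, e}  = complement {a, c, f}
  {a, b, c, f}  = {a, b} ∪ {a, c, f}
  {a, b, d, f}  = {b, d, f} ∪ {a, b}
  {b, d, e, f}  = {b, d, f} ∪ {d, e, f}
  {c, d, e, f}  = complement {a, b}
  {a, b, c, d, f}  = {b, d, f} ∪ {a, c, f}
  {a, b, d, e, f}  = {a, b} ∪ {d, e, f}
  {a, c, d, e, f}  = {a, c, f} ∪ {d, e, f}
Iteration 2 (12 new):
  {b}  = complement {a, c, d, e, f}
  {c}  = complement {a, b, d, e, f}
  {e}  = complement {a, b, c, d, f}
  {a, c}  = complement {b, d, e, f}
  {c, e}  = complement {a, b, d, f}
  {d, e}  = complement {a, b, c, f}
  {a, b, c, e}  = {a, b, c} ∪ {a, c, e}
  {a, b, d, e}  = {a, b} ∪ {b, d, e}
  {a, c, e, f}  = {a, c, f} ∪ {a, c, e}
  {a, b, c, d, e}  = {a, b, c} ∪ {b, d, e}
  {a, b, c, e, f}  = {a, c, e} ∪ {a, b, c, f}
  {b, c, d, e, f}  = {b, d, f} ∪ {c, d, e, f}
Iteration 3 (14 new):
  {a}  = complement {b, c, d, e, f}
  {d}  = complement {a, b, c, e, f}
  {f}  = complement {a, b, c, d, e}
  {b, c}  = {b} ∪ {c}
  {b, d}  = complement {a, c, e, f}
  {b, e}  = {b} ∪ {e}
  {c, f}  = complement {a, b, d, e}
  {d, f}  = complement {a, b, c, e}
  {a, b, e}  = {a, b} ∪ {e}
  {b, c, e}  = {b} ∪ {c, e}
  {c, d, e}  = {d, e} ∪ {c}
  {a, c, d, e}  = {a, c, e} ∪ {d, e}
  {b, c, d, e}  = {c} ∪ {b, d, e}
  {b, c, d, f}  = {b, d, f} ∪ {c}
Iteration 4. New:
  {a, d}  = {d} ∪ {a}
  {a, e}  = complement {b, c, d, f}
  {a, f}  = complement {b, c, d, e}
  {b, f}  = complement {a, c, d, e}
  {c, d}  = {c} ∪ {d}
  {e, f}  = {f} ∪ {e}
  {a, b, d}  = {a, b} ∪ {d}
  {a, b, f}  = complement {c, d, e}
  {a, c, d}  = {a, c} ∪ {d}
  {a, d, e}  = {d, e} ∪ {a}
  {a, d, f}  = complement {b, c, e}
  {b, c, d}  = {c} ∪ {b, d}
  {b, c, f}  = {b} ∪ {c, f}
  {b, e, f}  = {b, e} ∪ {f}
  {c, d, f}  = complement {a, b, e}
  {c, e, f}  = {c, e} ∪ {c, f}
  {a, b, c, d}  = {a, c} ∪ {b, d}
  {a, b, e, f}  = {a, b, e} ∪ {f}
  {a, c, d, f}  = complement {b, e}
  {a, d, e, f}  = complement {b, c}
  {b, c, e, f}  = {c, f} ∪ {b, e}
Iteration 5. New:
  {a, e, f}  = complement {b, c, d}
Iteration 6 adds nothing — fixpoint reached.

σ(𝒜) = { {}, {a}, {b}, {c}, {d}, {e}, {f}, {a, b}, {a, c}, {a, d}, {a, e}, {a, f}, {b, c}, {b, d}, {b, e}, {b, f}, {c, d}, {c, e}, {c, f}, {d, e}, {d, f}, {e, f}, {a, b, c}, {a, b, d}, {a, b, e}, {a, b, f}, {a, c, d}, {a, c, e}, {a, c, f}, {a, d, e}, {a, d, f}, {a, e, f}, {b, c, d}, {b, c, e}, {b, c, f}, {b, d, e}, {b, d, f}, {b, e, f}, {c, d, e}, {c, d, f}, {c, e, f}, {d, e, f}, {a, b, c, d}, {a, b, c, e}, {a, b, c, f}, {a, b, d, e}, {a, b, d, f}, {a, b, e, f}, {a, c, d, e}, {a, c, d, f}, {a, c, e, f}, {a, d, e, f}, {b, c, d, e}, {b, c, d, f}, {b, c, e, f}, {b, d, e, f}, {c, d, e, f}, {a, b, c, d, e}, {a, b, c, d, f}, {a, b, c, e, f}, {a, b, d, e, f}, {a, c, d, e, f}, {b, c, d, e, f}, Ω }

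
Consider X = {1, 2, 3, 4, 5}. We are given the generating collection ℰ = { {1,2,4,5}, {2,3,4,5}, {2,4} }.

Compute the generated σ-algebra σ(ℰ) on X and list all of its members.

σ(ℰ) (16 sets): { {}, {1}, {3}, {5}, {1,3}, {1,5}, {2,4}, {3,5}, {1,2,4}, {1,3,5}, {2,3,4}, {2,4,5}, {1,2,3,4}, {1,2,4,5}, {2,3,4,5}, X }

Derivation:
Take S₀ = ℰ ∪ {∅, X} = { {}, {2,4}, {1,2,4,5}, {2,3,4,5}, X }.
Round 1. New:
  {1}  = complement {2,3,4,5}
  {3}  = complement {1,2,4,5}
  {1,3,5}  = complement {2,4}
  (now 8)
Round 2 (3 new):
  {1,3}  = {3} ∪ {1}
  {1,2,4}  = {2,4} ∪ {1}
  {2,3,4}  = {3} ∪ {2,4}
  (now 11)
Round 3: +4 →
  {1,5}  = complement {2,3,4}
  {3,5}  = complement {1,2,4}
  {2,4,5}  = complement {1,3}
  {1,2,3,4}  = {3} ∪ {1,2,4}
  (now 15)
Round 4 adds 1:
  {5}  = complement {1,2,3,4}
  (now 16)
Round 5: closed — nothing new.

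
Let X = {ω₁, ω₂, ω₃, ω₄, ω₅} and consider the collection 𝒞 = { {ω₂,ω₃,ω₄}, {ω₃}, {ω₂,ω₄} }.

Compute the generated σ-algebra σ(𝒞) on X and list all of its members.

Answer: σ(𝒞) = { {}, {ω₃}, {ω₁,ω₅}, {ω₂,ω₄}, {ω₁,ω₃,ω₅}, {ω₂,ω₃,ω₄}, {ω₁,ω₂,ω₄,ω₅}, X }

Trace:
Take S₀ = 𝒞 ∪ {∅, X} = { {}, {ω₃}, {ω₂,ω₄}, {ω₂,ω₃,ω₄}, X }.
Step 1: 3 new —
  {ω₁,ω₅}  = {ω₂,ω₃,ω₄}ᶜ
  {ω₁,ω₃,ω₅}  = {ω₂,ω₄}ᶜ
  {ω₁,ω₂,ω₄,ω₅}  = {ω₃}ᶜ
  |family| = 8
Step 2 adds nothing — fixpoint reached.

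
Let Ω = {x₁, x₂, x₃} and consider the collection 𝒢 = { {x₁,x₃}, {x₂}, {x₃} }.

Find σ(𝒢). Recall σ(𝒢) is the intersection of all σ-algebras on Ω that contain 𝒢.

|σ(𝒢)| = 8.  σ(𝒢) = { ∅, {x₁}, {x₂}, {x₃}, {x₁,x₂}, {x₁,x₃}, {x₂,x₃}, Ω }

Working:
Begin from { ∅, {x₂}, {x₃}, {x₁,x₃}, Ω } (that is, 𝒢 plus ∅ and Ω).
Step 1 adds 2:
  {x₁,x₂}  = ᶜ of {x₃}
  {x₂,x₃}  = {x₃} ∪ {x₂}
  [7 total]
Step 2 (1 new):
  {x₁}  = ᶜ of {x₂,x₃}
  [8 total]
Step 3: no new sets; the family is a σ-algebra.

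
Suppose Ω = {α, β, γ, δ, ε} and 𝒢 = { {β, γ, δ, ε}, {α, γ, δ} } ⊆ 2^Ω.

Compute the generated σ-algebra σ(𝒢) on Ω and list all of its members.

|σ(𝒢)| = 8.  σ(𝒢) = { {}, {α}, {β, ε}, {γ, δ}, {α, β, ε}, {α, γ, δ}, {β, γ, δ, ε}, Ω }

Derivation:
Start: 𝒢 ∪ {∅, Ω} = { {}, {α, γ, δ}, {β, γ, δ, ε}, Ω }.
Round 1 (2 new):
  {α}  = complement {β, γ, δ, ε}
  {β, ε}  = complement {α, γ, δ}
  |family| = 6
Round 2 (1 new):
  {α, β, ε}  = {β, ε} ∪ {α}
  |family| = 7
Round 3. New:
  {γ, δ}  = complement {α, β, ε}
  |family| = 8
Round 4: closed — nothing new.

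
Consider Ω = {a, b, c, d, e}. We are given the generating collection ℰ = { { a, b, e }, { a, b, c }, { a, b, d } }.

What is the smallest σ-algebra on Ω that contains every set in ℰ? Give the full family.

Answer: σ(ℰ) = { ∅, { c }, { d }, { e }, { a, b }, { c, d }, { c, e }, { d, e }, { a, b, c }, { a, b, d }, { a, b, e }, { c, d, e }, { a, b, c, d }, { a, b, c, e }, { a, b, d, e }, Ω }

Trace:
Begin from { ∅, { a, b, c }, { a, b, d }, { a, b, e }, Ω } (that is, ℰ plus ∅ and Ω).
Step 1: 6 new —
  { c, d }  = Ω∖{ a, b, e }
  { c, e }  = Ω∖{ a, b, d }
  { d, e }  = Ω∖{ a, b, c }
  { a, b, c, d }  = { a, b, c } ∪ { a, b, d }
  { a, b, c, e }  = { a, b, e } ∪ { a, b, c }
  { a, b, d, e }  = { a, b, e } ∪ { a, b, d }
Step 2 (4 new):
  { c }  = Ω∖{ a, b, d, e }
  { d }  = Ω∖{ a, b, c, e }
  { e }  = Ω∖{ a, b, c, d }
  { c, d, e }  = { c, d } ∪ { d, e }
Step 3. New:
  { a, b }  = Ω∖{ c, d, e }
Step 4: already closed under ᶜ and ∪.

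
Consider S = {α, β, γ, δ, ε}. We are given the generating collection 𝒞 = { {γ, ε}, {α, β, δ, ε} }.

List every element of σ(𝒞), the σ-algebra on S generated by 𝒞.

Answer: σ(𝒞) = { ∅, {γ}, {ε}, {γ, ε}, {α, β, δ}, {α, β, γ, δ}, {α, β, δ, ε}, S }

Trace:
Begin from { ∅, {γ, ε}, {α, β, δ, ε}, S } (that is, 𝒞 plus ∅ and S).
Step 1: +2 →
  {γ}  = ᶜ of {α, β, δ, ε}
  {α, β, δ}  = ᶜ of {γ, ε}
  — 6 sets.
Step 2. New:
  {α, β, γ, δ}  = {γ} ∪ {α, β, δ}
  — 7 sets.
Step 3. New:
  {ε}  = ᶜ of {α, β, γ, δ}
  — 8 sets.
Step 4: already closed under ᶜ and ∪.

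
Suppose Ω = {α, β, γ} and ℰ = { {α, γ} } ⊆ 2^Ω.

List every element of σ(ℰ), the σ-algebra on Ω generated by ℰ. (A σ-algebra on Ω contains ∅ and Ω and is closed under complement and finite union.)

|σ(ℰ)| = 4.  σ(ℰ) = { ∅, {β}, {α, γ}, Ω }

Check:
Begin from { ∅, {α, γ}, Ω } (that is, ℰ plus ∅ and Ω).
Step 1. New:
  {β}  = complement {α, γ}
  (now 4)
After Step 2 the family is unchanged; done.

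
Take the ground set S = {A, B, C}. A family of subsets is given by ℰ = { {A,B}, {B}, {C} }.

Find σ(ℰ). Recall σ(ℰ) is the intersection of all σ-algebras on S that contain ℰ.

Initial family (5 sets): { ∅, {B}, {C}, {A,B}, S }.
Pass 1 adds 2:
  {A,C}  = {B}ᶜ
  {B,C}  = {C} ∪ {B}
  (now 7)
Pass 2 (1 new):
  {A}  = {B,C}ᶜ
  (now 8)
Pass 3: stable.

|σ(ℰ)| = 8.  σ(ℰ) = { ∅, {A}, {B}, {C}, {A,B}, {A,C}, {B,C}, S }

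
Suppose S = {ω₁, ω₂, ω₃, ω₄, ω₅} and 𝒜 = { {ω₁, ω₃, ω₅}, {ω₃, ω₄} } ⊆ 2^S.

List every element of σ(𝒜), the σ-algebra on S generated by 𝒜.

Seed the family with 𝒜 together with ∅ and S: { {}, {ω₃, ω₄}, {ω₁, ω₃, ω₅}, S }.
Pass 1 (3 new):
  {ω₂, ω₄}  = ᶜ of {ω₁, ω₃, ω₅}
  {ω₁, ω₂, ω₅}  = ᶜ of {ω₃, ω₄}
  {ω₁, ω₃, ω₄, ω₅}  = {ω₁, ω₃, ω₅} ∪ {ω₃, ω₄}
  (now 7)
Pass 2: +4 →
  {ω₂}  = ᶜ of {ω₁, ω₃, ω₄, ω₅}
  {ω₂, ω₃, ω₄}  = {ω₃, ω₄} ∪ {ω₂, ω₄}
  {ω₁, ω₂, ω₃, ω₅}  = {ω₁, ω₂, ω₅} ∪ {ω₁, ω₃, ω₅}
  {ω₁, ω₂, ω₄, ω₅}  = {ω₁, ω₂, ω₅} ∪ {ω₂, ω₄}
  (now 11)
Pass 3. New:
  {ω₃}  = ᶜ of {ω₁, ω₂, ω₄, ω₅}
  {ω₄}  = ᶜ of {ω₁, ω₂, ω₃, ω₅}
  {ω₁, ω₅}  = ᶜ of {ω₂, ω₃, ω₄}
  (now 14)
Pass 4 adds 2:
  {ω₂, ω₃}  = {ω₃} ∪ {ω₂}
  {ω₁, ω₄, ω₅}  = {ω₁, ω₅} ∪ {ω₄}
  (now 16)
Pass 5 adds nothing — fixpoint reached.

σ(𝒜) = { {}, {ω₂}, {ω₃}, {ω₄}, {ω₁, ω₅}, {ω₂, ω₃}, {ω₂, ω₄}, {ω₃, ω₄}, {ω₁, ω₂, ω₅}, {ω₁, ω₃, ω₅}, {ω₁, ω₄, ω₅}, {ω₂, ω₃, ω₄}, {ω₁, ω₂, ω₃, ω₅}, {ω₁, ω₂, ω₄, ω₅}, {ω₁, ω₃, ω₄, ω₅}, S }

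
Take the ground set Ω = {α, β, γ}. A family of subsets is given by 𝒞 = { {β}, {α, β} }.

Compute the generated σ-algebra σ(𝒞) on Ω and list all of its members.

Answer: σ(𝒞) = { {}, {α}, {β}, {γ}, {α, β}, {α, γ}, {β, γ}, Ω }

Working:
Seed the family with 𝒞 together with ∅ and Ω: { {}, {β}, {α, β}, Ω }.
Iteration 1 adds 2:
  {γ}  = Ω∖{α, β}
  {α, γ}  = Ω∖{β}
  |family| = 6
Iteration 2: 1 new —
  {β, γ}  = {γ} ∪ {β}
  |family| = 7
Iteration 3: 1 new —
  {α}  = Ω∖{β, γ}
  |family| = 8
After Iteration 4 the family is unchanged; done.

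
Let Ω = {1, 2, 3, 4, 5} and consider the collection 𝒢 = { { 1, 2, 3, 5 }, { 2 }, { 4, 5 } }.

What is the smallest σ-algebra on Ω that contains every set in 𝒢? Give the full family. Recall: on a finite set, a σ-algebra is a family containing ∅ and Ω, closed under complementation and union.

σ(𝒢) (16 sets): { {}, { 2 }, { 4 }, { 5 }, { 1, 3 }, { 2, 4 }, { 2, 5 }, { 4, 5 }, { 1, 2, 3 }, { 1, 3, 4 }, { 1, 3, 5 }, { 2, 4, 5 }, { 1, 2, 3, 4 }, { 1, 2, 3, 5 }, { 1, 3, 4, 5 }, Ω }

Trace:
Begin from { {}, { 2 }, { 4, 5 }, { 1, 2, 3, 5 }, Ω } (that is, 𝒢 plus ∅ and Ω).
Step 1 adds 4:
  { 4 }  = { 1, 2, 3, 5 }ᶜ
  { 1, 2, 3 }  = { 4, 5 }ᶜ
  { 2, 4, 5 }  = { 4, 5 } ∪ { 2 }
  { 1, 3, 4, 5 }  = { 2 }ᶜ
  (now 9)
Step 2: 3 new —
  { 1, 3 }  = { 2, 4, 5 }ᶜ
  { 2, 4 }  = { 2 } ∪ { 4 }
  { 1, 2, 3, 4 }  = { 1, 2, 3 } ∪ { 4 }
  (now 12)
Step 3: +3 →
  { 5 }  = { 1, 2, 3, 4 }ᶜ
  { 1, 3, 4 }  = { 1, 3 } ∪ { 4 }
  { 1, 3, 5 }  = { 2, 4 }ᶜ
  (now 15)
Step 4 adds 1:
  { 2, 5 }  = { 1, 3, 4 }ᶜ
  (now 16)
After Step 5 the family is unchanged; done.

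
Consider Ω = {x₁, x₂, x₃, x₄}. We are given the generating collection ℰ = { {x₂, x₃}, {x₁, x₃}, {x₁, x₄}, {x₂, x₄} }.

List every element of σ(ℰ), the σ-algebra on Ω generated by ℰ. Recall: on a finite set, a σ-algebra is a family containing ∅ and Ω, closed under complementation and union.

σ(ℰ) = { {}, {x₁}, {x₂}, {x₃}, {x₄}, {x₁, x₂}, {x₁, x₃}, {x₁, x₄}, {x₂, x₃}, {x₂, x₄}, {x₃, x₄}, {x₁, x₂, x₃}, {x₁, x₂, x₄}, {x₁, x₃, x₄}, {x₂, x₃, x₄}, Ω }

Check:
Initial family (6 sets): { {}, {x₁, x₃}, {x₁, x₄}, {x₂, x₃}, {x₂, x₄}, Ω }.
Step 1 (4 new):
  {x₁, x₂, x₃}  = {x₂, x₃} ∪ {x₁, x₃}
  {x₁, x₂, x₄}  = {x₁, x₄} ∪ {x₂, x₄}
  {x₁, x₃, x₄}  = {x₁, x₄} ∪ {x₁, x₃}
  {x₂, x₃, x₄}  = {x₂, x₃} ∪ {x₂, x₄}
  — 10 sets.
Step 2. New:
  {x₁}  = Ω∖{x₂, x₃, x₄}
  {x₂}  = Ω∖{x₁, x₃, x₄}
  {x₃}  = Ω∖{x₁, x₂, x₄}
  {x₄}  = Ω∖{x₁, x₂, x₃}
  — 14 sets.
Step 3 adds 2:
  {x₁, x₂}  = {x₂} ∪ {x₁}
  {x₃, x₄}  = {x₃} ∪ {x₄}
  — 16 sets.
After Step 4 the family is unchanged; done.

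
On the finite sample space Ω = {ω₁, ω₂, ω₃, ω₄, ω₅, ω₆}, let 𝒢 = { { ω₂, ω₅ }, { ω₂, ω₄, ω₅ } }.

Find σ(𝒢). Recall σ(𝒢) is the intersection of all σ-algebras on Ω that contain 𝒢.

Take S₀ = 𝒢 ∪ {∅, Ω} = { {  }, { ω₂, ω₅ }, { ω₂, ω₄, ω₅ }, Ω }.
Round 1 (2 new):
  { ω₁, ω₃, ω₆ }  = { ω₂, ω₄, ω₅ }ᶜ
  { ω₁, ω₃, ω₄, ω₆ }  = { ω₂, ω₅ }ᶜ
Round 2. New:
  { ω₁, ω₂, ω₃, ω₅, ω₆ }  = { ω₂, ω₅ } ∪ { ω₁, ω₃, ω₆ }
Round 3: 1 new —
  { ω₄ }  = { ω₁, ω₂, ω₃, ω₅, ω₆ }ᶜ
Round 4: closed — nothing new.

|σ(𝒢)| = 8.  σ(𝒢) = { {  }, { ω₄ }, { ω₂, ω₅ }, { ω₁, ω₃, ω₆ }, { ω₂, ω₄, ω₅ }, { ω₁, ω₃, ω₄, ω₆ }, { ω₁, ω₂, ω₃, ω₅, ω₆ }, Ω }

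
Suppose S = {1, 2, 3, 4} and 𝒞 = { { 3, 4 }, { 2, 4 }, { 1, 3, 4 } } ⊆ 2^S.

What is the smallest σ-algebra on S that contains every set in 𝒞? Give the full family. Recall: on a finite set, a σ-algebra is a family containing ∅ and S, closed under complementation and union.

Seed the family with 𝒞 together with ∅ and S: { {  }, { 2, 4 }, { 3, 4 }, { 1, 3, 4 }, S }.
Round 1 adds 4:
  { 2 }  = { 1, 3, 4 }ᶜ
  { 1, 2 }  = { 3, 4 }ᶜ
  { 1, 3 }  = { 2, 4 }ᶜ
  { 2, 3, 4 }  = { 3, 4 } ∪ { 2, 4 }
  — 9 sets.
Round 2. New:
  { 1 }  = { 2, 3, 4 }ᶜ
  { 1, 2, 3 }  = { 1, 2 } ∪ { 1, 3 }
  { 1, 2, 4 }  = { 1, 2 } ∪ { 2, 4 }
  — 12 sets.
Round 3 (2 new):
  { 3 }  = { 1, 2, 4 }ᶜ
  { 4 }  = { 1, 2, 3 }ᶜ
  — 14 sets.
Round 4: 2 new —
  { 1, 4 }  = { 4 } ∪ { 1 }
  { 2, 3 }  = { 3 } ∪ { 2 }
  — 16 sets.
Round 5: already closed under ᶜ and ∪.

|σ(𝒞)| = 16.  σ(𝒞) = { {  }, { 1 }, { 2 }, { 3 }, { 4 }, { 1, 2 }, { 1, 3 }, { 1, 4 }, { 2, 3 }, { 2, 4 }, { 3, 4 }, { 1, 2, 3 }, { 1, 2, 4 }, { 1, 3, 4 }, { 2, 3, 4 }, S }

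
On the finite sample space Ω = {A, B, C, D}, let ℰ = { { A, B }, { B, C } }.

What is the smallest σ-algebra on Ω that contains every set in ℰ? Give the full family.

|σ(ℰ)| = 16.  σ(ℰ) = { {  }, { A }, { B }, { C }, { D }, { A, B }, { A, C }, { A, D }, { B, C }, { B, D }, { C, D }, { A, B, C }, { A, B, D }, { A, C, D }, { B, C, D }, Ω }

Working:
Start: ℰ ∪ {∅, Ω} = { {  }, { A, B }, { B, C }, Ω }.
Iteration 1: 3 new —
  { A, D }  = ᶜ of { B, C }
  { C, D }  = ᶜ of { A, B }
  { A, B, C }  = { A, B } ∪ { B, C }
  (now 7)
Iteration 2: 4 new —
  { D }  = ᶜ of { A, B, C }
  { A, B, D }  = { A, D } ∪ { A, B }
  { A, C, D }  = { C, D } ∪ { A, D }
  { B, C, D }  = { C, D } ∪ { B, C }
  (now 11)
Iteration 3: 3 new —
  { A }  = ᶜ of { B, C, D }
  { B }  = ᶜ of { A, C, D }
  { C }  = ᶜ of { A, B, D }
  (now 14)
Iteration 4: 2 new —
  { A, C }  = { C } ∪ { A }
  { B, D }  = { D } ∪ { B }
  (now 16)
Iteration 5: stable.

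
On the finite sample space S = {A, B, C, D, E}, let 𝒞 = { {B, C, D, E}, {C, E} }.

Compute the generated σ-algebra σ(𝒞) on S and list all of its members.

Answer: σ(𝒞) = { {}, {A}, {B, D}, {C, E}, {A, B, D}, {A, C, E}, {B, C, D, E}, S }

Working:
Begin from { {}, {C, E}, {B, C, D, E}, S } (that is, 𝒞 plus ∅ and S).
Iteration 1. New:
  {A}  = {B, C, D, E}ᶜ
  {A, B, D}  = {C, E}ᶜ
  (now 6)
Iteration 2: +1 →
  {A, C, E}  = {C, E} ∪ {A}
  (now 7)
Iteration 3. New:
  {B, D}  = {A, C, E}ᶜ
  (now 8)
Iteration 4: no new sets; the family is a σ-algebra.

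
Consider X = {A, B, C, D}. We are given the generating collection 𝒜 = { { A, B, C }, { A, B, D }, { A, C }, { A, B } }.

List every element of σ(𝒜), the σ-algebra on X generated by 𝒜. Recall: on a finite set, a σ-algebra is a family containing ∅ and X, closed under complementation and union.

σ(𝒜) = { {}, { A }, { B }, { C }, { D }, { A, B }, { A, C }, { A, D }, { B, C }, { B, D }, { C, D }, { A, B, C }, { A, B, D }, { A, C, D }, { B, C, D }, X }

Working:
Initial family (6 sets): { {}, { A, B }, { A, C }, { A, B, C }, { A, B, D }, X }.
Iteration 1 adds 4:
  { C }  = { A, B, D }ᶜ
  { D }  = { A, B, C }ᶜ
  { B, D }  = { A, C }ᶜ
  { C, D }  = { A, B }ᶜ
Iteration 2 adds 2:
  { A, C, D }  = { C, D } ∪ { A, C }
  { B, C, D }  = { C, D } ∪ { B, D }
Iteration 3: 2 new —
  { A }  = { B, C, D }ᶜ
  { B }  = { A, C, D }ᶜ
Iteration 4. New:
  { A, D }  = { D } ∪ { A }
  { B, C }  = { C } ∪ { B }
Iteration 5: no new sets; the family is a σ-algebra.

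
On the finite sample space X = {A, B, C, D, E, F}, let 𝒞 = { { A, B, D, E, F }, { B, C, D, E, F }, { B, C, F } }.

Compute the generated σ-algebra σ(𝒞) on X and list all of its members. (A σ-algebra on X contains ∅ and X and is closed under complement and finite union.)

Seed the family with 𝒞 together with ∅ and X: { ∅, { B, C, F }, { A, B, D, E, F }, { B, C, D, E, F }, X }.
Step 1: +3 →
  { A }  = complement { B, C, D, E, F }
  { C }  = complement { A, B, D, E, F }
  { A, D, E }  = complement { B, C, F }
  — 8 sets.
Step 2: +3 →
  { A, C }  = { C } ∪ { A }
  { A, B, C, F }  = { B, C, F } ∪ { A }
  { A, C, D, E }  = { A, D, E } ∪ { C }
  — 11 sets.
Step 3 adds 3:
  { B, F }  = complement { A, C, D, E }
  { D, E }  = complement { A, B, C, F }
  { B, D, E, F }  = complement { A, C }
  — 14 sets.
Step 4 (2 new):
  { A, B, F }  = { B, F } ∪ { A }
  { C, D, E }  = { C } ∪ { D, E }
  — 16 sets.
After Step 5 the family is unchanged; done.

Hence σ(𝒞) has 16 members: { ∅, { A }, { C }, { A, C }, { B, F }, { D, E }, { A, B, F }, { A, D, E }, { B, C, F }, { C, D, E }, { A, B, C, F }, { A, C, D, E }, { B, D, E, F }, { A, B, D, E, F }, { B, C, D, E, F }, X }.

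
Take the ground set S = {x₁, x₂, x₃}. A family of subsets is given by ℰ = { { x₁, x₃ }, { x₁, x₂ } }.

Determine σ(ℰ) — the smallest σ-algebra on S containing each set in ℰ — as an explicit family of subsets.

Begin from { ∅, { x₁, x₂ }, { x₁, x₃ }, S } (that is, ℰ plus ∅ and S).
Round 1: 2 new —
  { x₂ }  = S∖{ x₁, x₃ }
  { x₃ }  = S∖{ x₁, x₂ }
  [6 total]
Round 2. New:
  { x₂, x₃ }  = { x₃ } ∪ { x₂ }
  [7 total]
Round 3: 1 new —
  { x₁ }  = S∖{ x₂, x₃ }
  [8 total]
Round 4: no new sets; the family is a σ-algebra.

σ(ℰ) = { ∅, { x₁ }, { x₂ }, { x₃ }, { x₁, x₂ }, { x₁, x₃ }, { x₂, x₃ }, S }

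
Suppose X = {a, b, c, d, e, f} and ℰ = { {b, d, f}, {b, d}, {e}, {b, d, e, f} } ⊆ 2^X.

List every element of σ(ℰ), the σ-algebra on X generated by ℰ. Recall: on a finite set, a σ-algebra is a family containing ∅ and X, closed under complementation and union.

Answer: σ(ℰ) = { ∅, {e}, {f}, {a, c}, {b, d}, {e, f}, {a, c, e}, {a, c, f}, {b, d, e}, {b, d, f}, {a, b, c, d}, {a, c, e, f}, {b, d, e, f}, {a, b, c, d, e}, {a, b, c, d, f}, X }

Trace:
Initial family (6 sets): { ∅, {e}, {b, d}, {b, d, f}, {b, d, e, f}, X }.
Pass 1 adds 5:
  {a, c}  = {b, d, e, f}ᶜ
  {a, c, e}  = {b, d, f}ᶜ
  {b, d, e}  = {b, d} ∪ {e}
  {a, c, e, f}  = {b, d}ᶜ
  {a, b, c, d, f}  = {e}ᶜ
Pass 2 adds 3:
  {a, c, f}  = {b, d, e}ᶜ
  {a, b, c, d}  = {a, c} ∪ {b, d}
  {a, b, c, d, e}  = {a, c, e} ∪ {b, d}
Pass 3 (2 new):
  {f}  = {a, b, c, d, e}ᶜ
  {e, f}  = {a, b, c, d}ᶜ
Pass 4: stable.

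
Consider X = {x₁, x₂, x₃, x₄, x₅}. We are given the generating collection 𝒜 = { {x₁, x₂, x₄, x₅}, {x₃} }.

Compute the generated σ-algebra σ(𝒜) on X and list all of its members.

σ(𝒜) (4 sets): { {}, {x₃}, {x₁, x₂, x₄, x₅}, X }

Check:
Start: 𝒜 ∪ {∅, X} = { {}, {x₃}, {x₁, x₂, x₄, x₅}, X }.
After Round 1 the family is unchanged; done.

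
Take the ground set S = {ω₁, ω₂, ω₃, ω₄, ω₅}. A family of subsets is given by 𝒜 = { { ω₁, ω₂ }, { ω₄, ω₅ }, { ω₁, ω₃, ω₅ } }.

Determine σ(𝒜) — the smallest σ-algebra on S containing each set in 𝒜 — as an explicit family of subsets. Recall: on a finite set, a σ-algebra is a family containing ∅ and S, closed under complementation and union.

Initial family (5 sets): { ∅, { ω₁, ω₂ }, { ω₄, ω₅ }, { ω₁, ω₃, ω₅ }, S }.
Iteration 1: +6 →
  { ω₂, ω₄ }  = ᶜ of { ω₁, ω₃, ω₅ }
  { ω₁, ω₂, ω₃ }  = ᶜ of { ω₄, ω₅ }
  { ω₃, ω₄, ω₅ }  = ᶜ of { ω₁, ω₂ }
  { ω₁, ω₂, ω₃, ω₅ }  = { ω₁, ω₂ } ∪ { ω₁, ω₃, ω₅ }
  { ω₁, ω₂, ω₄, ω₅ }  = { ω₄, ω₅ } ∪ { ω₁, ω₂ }
  { ω₁, ω₃, ω₄, ω₅ }  = { ω₄, ω₅ } ∪ { ω₁, ω₃, ω₅ }
  — 11 sets.
Iteration 2 adds 7:
  { ω₂ }  = ᶜ of { ω₁, ω₃, ω₄, ω₅ }
  { ω₃ }  = ᶜ of { ω₁, ω₂, ω₄, ω₅ }
  { ω₄ }  = ᶜ of { ω₁, ω₂, ω₃, ω₅ }
  { ω₁, ω₂, ω₄ }  = { ω₁, ω₂ } ∪ { ω₂, ω₄ }
  { ω₂, ω₄, ω₅ }  = { ω₄, ω₅ } ∪ { ω₂, ω₄ }
  { ω₁, ω₂, ω₃, ω₄ }  = { ω₁, ω₂, ω₃ } ∪ { ω₂, ω₄ }
  { ω₂, ω₃, ω₄, ω₅ }  = { ω₃, ω₄, ω₅ } ∪ { ω₂, ω₄ }
  — 18 sets.
Iteration 3 (7 new):
  { ω₁ }  = ᶜ of { ω₂, ω₃, ω₄, ω₅ }
  { ω₅ }  = ᶜ of { ω₁, ω₂, ω₃, ω₄ }
  { ω₁, ω₃ }  = ᶜ of { ω₂, ω₄, ω₅ }
  { ω₂, ω₃ }  = { ω₃ } ∪ { ω₂ }
  { ω₃, ω₄ }  = { ω₃ } ∪ { ω₄ }
  { ω₃, ω₅ }  = ᶜ of { ω₁, ω₂, ω₄ }
  { ω₂, ω₃, ω₄ }  = { ω₃ } ∪ { ω₂, ω₄ }
  — 25 sets.
Iteration 4 (7 new):
  { ω₁, ω₄ }  = { ω₄ } ∪ { ω₁ }
  { ω₁, ω₅ }  = ᶜ of { ω₂, ω₃, ω₄ }
  { ω₂, ω₅ }  = { ω₂ } ∪ { ω₅ }
  { ω₁, ω₂, ω₅ }  = ᶜ of { ω₃, ω₄ }
  { ω₁, ω₃, ω₄ }  = { ω₃, ω₄ } ∪ { ω₁, ω₃ }
  { ω₁, ω₄, ω₅ }  = ᶜ of { ω₂, ω₃ }
  { ω₂, ω₃, ω₅ }  = { ω₂ } ∪ { ω₃, ω₅ }
  — 32 sets.
Iteration 5: closed — nothing new.

Hence σ(𝒜) has 32 members: { ∅, { ω₁ }, { ω₂ }, { ω₃ }, { ω₄ }, { ω₅ }, { ω₁, ω₂ }, { ω₁, ω₃ }, { ω₁, ω₄ }, { ω₁, ω₅ }, { ω₂, ω₃ }, { ω₂, ω₄ }, { ω₂, ω₅ }, { ω₃, ω₄ }, { ω₃, ω₅ }, { ω₄, ω₅ }, { ω₁, ω₂, ω₃ }, { ω₁, ω₂, ω₄ }, { ω₁, ω₂, ω₅ }, { ω₁, ω₃, ω₄ }, { ω₁, ω₃, ω₅ }, { ω₁, ω₄, ω₅ }, { ω₂, ω₃, ω₄ }, { ω₂, ω₃, ω₅ }, { ω₂, ω₄, ω₅ }, { ω₃, ω₄, ω₅ }, { ω₁, ω₂, ω₃, ω₄ }, { ω₁, ω₂, ω₃, ω₅ }, { ω₁, ω₂, ω₄, ω₅ }, { ω₁, ω₃, ω₄, ω₅ }, { ω₂, ω₃, ω₄, ω₅ }, S }.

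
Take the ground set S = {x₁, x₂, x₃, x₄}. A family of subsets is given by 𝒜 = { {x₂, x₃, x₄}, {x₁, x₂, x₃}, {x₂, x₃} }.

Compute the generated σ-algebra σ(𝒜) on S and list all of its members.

σ(𝒜) = { {}, {x₁}, {x₄}, {x₁, x₄}, {x₂, x₃}, {x₁, x₂, x₃}, {x₂, x₃, x₄}, S }

Trace:
Start: 𝒜 ∪ {∅, S} = { {}, {x₂, x₃}, {x₁, x₂, x₃}, {x₂, x₃, x₄}, S }.
Step 1: +3 →
  {x₁}  = {x₂, x₃, x₄}ᶜ
  {x₄}  = {x₁, x₂, x₃}ᶜ
  {x₁, x₄}  = {x₂, x₃}ᶜ
  (now 8)
Step 2: no new sets; the family is a σ-algebra.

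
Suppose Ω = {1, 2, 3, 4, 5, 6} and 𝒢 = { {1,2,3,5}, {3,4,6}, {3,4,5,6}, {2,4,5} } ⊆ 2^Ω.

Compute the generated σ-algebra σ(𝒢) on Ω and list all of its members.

|σ(𝒢)| = 64.  σ(𝒢) = { {}, {1}, {2}, {3}, {4}, {5}, {6}, {1,2}, {1,3}, {1,4}, {1,5}, {1,6}, {2,3}, {2,4}, {2,5}, {2,6}, {3,4}, {3,5}, {3,6}, {4,5}, {4,6}, {5,6}, {1,2,3}, {1,2,4}, {1,2,5}, {1,2,6}, {1,3,4}, {1,3,5}, {1,3,6}, {1,4,5}, {1,4,6}, {1,5,6}, {2,3,4}, {2,3,5}, {2,3,6}, {2,4,5}, {2,4,6}, {2,5,6}, {3,4,5}, {3,4,6}, {3,5,6}, {4,5,6}, {1,2,3,4}, {1,2,3,5}, {1,2,3,6}, {1,2,4,5}, {1,2,4,6}, {1,2,5,6}, {1,3,4,5}, {1,3,4,6}, {1,3,5,6}, {1,4,5,6}, {2,3,4,5}, {2,3,4,6}, {2,3,5,6}, {2,4,5,6}, {3,4,5,6}, {1,2,3,4,5}, {1,2,3,4,6}, {1,2,3,5,6}, {1,2,4,5,6}, {1,3,4,5,6}, {2,3,4,5,6}, Ω }

Trace:
Take S₀ = 𝒢 ∪ {∅, Ω} = { {}, {2,4,5}, {3,4,6}, {1,2,3,5}, {3,4,5,6}, Ω }.
Round 1: 6 new —
  {1,2}  = complement {3,4,5,6}
  {4,6}  = complement {1,2,3,5}
  {1,2,5}  = complement {3,4,6}
  {1,3,6}  = complement {2,4,5}
  {1,2,3,4,5}  = {1,2,3,5} ∪ {2,4,5}
  {2,3,4,5,6}  = {3,4,5,6} ∪ {2,4,5}
  (now 12)
Round 2. New:
  {1}  = complement {2,3,4,5,6}
  {6}  = complement {1,2,3,4,5}
  {1,2,3,6}  = {1,2} ∪ {1,3,6}
  {1,2,4,5}  = {1,2} ∪ {2,4,5}
  {1,2,4,6}  = {1,2} ∪ {4,6}
  {1,3,4,6}  = {1,3,6} ∪ {3,4,6}
  {2,4,5,6}  = {4,6} ∪ {2,4,5}
  {1,2,3,4,6}  = {1,2} ∪ {3,4,6}
  {1,2,3,5,6}  = {1,3,6} ∪ {1,2,5}
  {1,2,4,5,6}  = {1,2,5} ∪ {4,6}
  {1,3,4,5,6}  = {1,3,6} ∪ {3,4,5,6}
  (now 23)
Round 3 adds 13:
  {2}  = complement {1,3,4,5,6}
  {3}  = complement {1,2,4,5,6}
  {4}  = complement {1,2,3,5,6}
  {5}  = complement {1,2,3,4,6}
  {1,3}  = complement {2,4,5,6}
  {1,6}  = {6} ∪ {1}
  {2,5}  = complement {1,3,4,6}
  {3,5}  = complement {1,2,4,6}
  {3,6}  = complement {1,2,4,5}
  {4,5}  = complement {1,2,3,6}
  {1,2,6}  = {1,2} ∪ {6}
  {1,4,6}  = {4,6} ∪ {1}
  {1,2,5,6}  = {6} ∪ {1,2,5}
  (now 36)
Round 4 adds 26:
  {1,4}  = {1} ∪ {4}
  {1,5}  = {1} ∪ {5}
  {2,3}  = {2} ∪ {3}
  {2,4}  = {2} ∪ {4}
  {2,6}  = {2} ∪ {6}
  {3,4}  = complement {1,2,5,6}
  {5,6}  = {6} ∪ {5}
  {1,2,3}  = {1,2} ∪ {3}
  {1,2,4}  = {1,2} ∪ {4}
  {1,3,4}  = {1,3} ∪ {4}
  {1,3,5}  = {1} ∪ {3,5}
  {1,4,5}  = {1} ∪ {4,5}
  {1,5,6}  = {1,6} ∪ {5}
  {2,3,5}  = complement {1,4,6}
  {2,3,6}  = {2} ∪ {3,6}
  {2,4,6}  = {2} ∪ {4,6}
  {2,5,6}  = {2,5} ∪ {6}
  {3,4,5}  = complement {1,2,6}
  {3,5,6}  = {6} ∪ {3,5}
  {4,5,6}  = {6} ∪ {4,5}
  {1,3,4,5}  = {4,5} ∪ {1,3}
  {1,3,5,6}  = {1,3,6} ∪ {5}
  {1,4,5,6}  = {1,6} ∪ {4,5}
  {2,3,4,5}  = complement {1,6}
  {2,3,4,6}  = {2} ∪ {3,4,6}
  {2,3,5,6}  = {2,5} ∪ {3,6}
  (now 62)
Round 5: 2 new —
  {2,3,4}  = complement {1,5,6}
  {1,2,3,4}  = complement {5,6}
  (now 64)
Round 6: no new sets; the family is a σ-algebra.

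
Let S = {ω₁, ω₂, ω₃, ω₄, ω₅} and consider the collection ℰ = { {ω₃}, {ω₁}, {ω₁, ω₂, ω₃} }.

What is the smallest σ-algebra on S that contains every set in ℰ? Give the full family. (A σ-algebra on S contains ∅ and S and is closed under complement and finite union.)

Seed the family with ℰ together with ∅ and S: { ∅, {ω₁}, {ω₃}, {ω₁, ω₂, ω₃}, S }.
Pass 1: 4 new —
  {ω₁, ω₃}  = {ω₃} ∪ {ω₁}
  {ω₄, ω₅}  = ᶜ of {ω₁, ω₂, ω₃}
  {ω₁, ω₂, ω₄, ω₅}  = ᶜ of {ω₃}
  {ω₂, ω₃, ω₄, ω₅}  = ᶜ of {ω₁}
  — 9 sets.
Pass 2: 4 new —
  {ω₁, ω₄, ω₅}  = {ω₄, ω₅} ∪ {ω₁}
  {ω₂, ω₄, ω₅}  = ᶜ of {ω₁, ω₃}
  {ω₃, ω₄, ω₅}  = {ω₄, ω₅} ∪ {ω₃}
  {ω₁, ω₃, ω₄, ω₅}  = {ω₄, ω₅} ∪ {ω₁, ω₃}
  — 13 sets.
Pass 3. New:
  {ω₂}  = ᶜ of {ω₁, ω₃, ω₄, ω₅}
  {ω₁, ω₂}  = ᶜ of {ω₃, ω₄, ω₅}
  {ω₂, ω₃}  = ᶜ of {ω₁, ω₄, ω₅}
  — 16 sets.
Pass 4: closed — nothing new.

|σ(ℰ)| = 16.  σ(ℰ) = { ∅, {ω₁}, {ω₂}, {ω₃}, {ω₁, ω₂}, {ω₁, ω₃}, {ω₂, ω₃}, {ω₄, ω₅}, {ω₁, ω₂, ω₃}, {ω₁, ω₄, ω₅}, {ω₂, ω₄, ω₅}, {ω₃, ω₄, ω₅}, {ω₁, ω₂, ω₄, ω₅}, {ω₁, ω₃, ω₄, ω₅}, {ω₂, ω₃, ω₄, ω₅}, S }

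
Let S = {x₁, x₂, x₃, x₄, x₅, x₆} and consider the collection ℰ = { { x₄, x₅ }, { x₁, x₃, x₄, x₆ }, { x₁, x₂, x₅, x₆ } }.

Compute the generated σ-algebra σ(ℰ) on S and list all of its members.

|σ(ℰ)| = 32.  σ(ℰ) = { {}, { x₂ }, { x₃ }, { x₄ }, { x₅ }, { x₁, x₆ }, { x₂, x₃ }, { x₂, x₄ }, { x₂, x₅ }, { x₃, x₄ }, { x₃, x₅ }, { x₄, x₅ }, { x₁, x₂, x₆ }, { x₁, x₃, x₆ }, { x₁, x₄, x₆ }, { x₁, x₅, x₆ }, { x₂, x₃, x₄ }, { x₂, x₃, x₅ }, { x₂, x₄, x₅ }, { x₃, x₄, x₅ }, { x₁, x₂, x₃, x₆ }, { x₁, x₂, x₄, x₆ }, { x₁, x₂, x₅, x₆ }, { x₁, x₃, x₄, x₆ }, { x₁, x₃, x₅, x₆ }, { x₁, x₄, x₅, x₆ }, { x₂, x₃, x₄, x₅ }, { x₁, x₂, x₃, x₄, x₆ }, { x₁, x₂, x₃, x₅, x₆ }, { x₁, x₂, x₄, x₅, x₆ }, { x₁, x₃, x₄, x₅, x₆ }, S }

Check:
Begin from { {}, { x₄, x₅ }, { x₁, x₂, x₅, x₆ }, { x₁, x₃, x₄, x₆ }, S } (that is, ℰ plus ∅ and S).
Iteration 1: +5 →
  { x₂, x₅ }  = ᶜ of { x₁, x₃, x₄, x₆ }
  { x₃, x₄ }  = ᶜ of { x₁, x₂, x₅, x₆ }
  { x₁, x₂, x₃, x₆ }  = ᶜ of { x₄, x₅ }
  { x₁, x₂, x₄, x₅, x₆ }  = { x₄, x₅ } ∪ { x₁, x₂, x₅, x₆ }
  { x₁, x₃, x₄, x₅, x₆ }  = { x₄, x₅ } ∪ { x₁, x₃, x₄, x₆ }
  (now 10)
Iteration 2 (7 new):
  { x₂ }  = ᶜ of { x₁, x₃, x₄, x₅, x₆ }
  { x₃ }  = ᶜ of { x₁, x₂, x₄, x₅, x₆ }
  { x₂, x₄, x₅ }  = { x₂, x₅ } ∪ { x₄, x₅ }
  { x₃, x₄, x₅ }  = { x₃, x₄ } ∪ { x₄, x₅ }
  { x₂, x₃, x₄, x₅ }  = { x₂, x₅ } ∪ { x₃, x₄ }
  { x₁, x₂, x₃, x₄, x₆ }  = { x₃, x₄ } ∪ { x₁, x₂, x₃, x₆ }
  { x₁, x₂, x₃, x₅, x₆ }  = { x₂, x₅ } ∪ { x₁, x₂, x₃, x₆ }
  (now 17)
Iteration 3. New:
  { x₄ }  = ᶜ of { x₁, x₂, x₃, x₅, x₆ }
  { x₅ }  = ᶜ of { x₁, x₂, x₃, x₄, x₆ }
  { x₁, x₆ }  = ᶜ of { x₂, x₃, x₄, x₅ }
  { x₂, x₃ }  = { x₃ } ∪ { x₂ }
  { x₁, x₂, x₆ }  = ᶜ of { x₃, x₄, x₅ }
  { x₁, x₃, x₆ }  = ᶜ of { x₂, x₄, x₅ }
  { x₂, x₃, x₄ }  = { x₃, x₄ } ∪ { x₂ }
  { x₂, x₃, x₅ }  = { x₃ } ∪ { x₂, x₅ }
  (now 25)
Iteration 4. New:
  { x₂, x₄ }  = { x₂ } ∪ { x₄ }
  { x₃, x₅ }  = { x₅ } ∪ { x₃ }
  { x₁, x₄, x₆ }  = ᶜ of { x₂, x₃, x₅ }
  { x₁, x₅, x₆ }  = ᶜ of { x₂, x₃, x₄ }
  { x₁, x₂, x₄, x₆ }  = { x₄ } ∪ { x₁, x₂, x₆ }
  { x₁, x₃, x₅, x₆ }  = { x₁, x₃, x₆ } ∪ { x₅ }
  { x₁, x₄, x₅, x₆ }  = ᶜ of { x₂, x₃ }
  (now 32)
Iteration 5: closed — nothing new.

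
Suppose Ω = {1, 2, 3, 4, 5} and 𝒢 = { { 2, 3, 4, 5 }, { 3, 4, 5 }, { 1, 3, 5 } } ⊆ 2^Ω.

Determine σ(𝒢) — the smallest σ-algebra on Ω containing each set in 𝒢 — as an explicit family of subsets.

Initial family (5 sets): { {}, { 1, 3, 5 }, { 3, 4, 5 }, { 2, 3, 4, 5 }, Ω }.
Iteration 1: 4 new —
  { 1 }  = complement { 2, 3, 4, 5 }
  { 1, 2 }  = complement { 3, 4, 5 }
  { 2, 4 }  = complement { 1, 3, 5 }
  { 1, 3, 4, 5 }  = { 3, 4, 5 } ∪ { 1, 3, 5 }
  — 9 sets.
Iteration 2 adds 3:
  { 2 }  = complement { 1, 3, 4, 5 }
  { 1, 2, 4 }  = { 1, 2 } ∪ { 2, 4 }
  { 1, 2, 3, 5 }  = { 1, 2 } ∪ { 1, 3, 5 }
  — 12 sets.
Iteration 3. New:
  { 4 }  = complement { 1, 2, 3, 5 }
  { 3, 5 }  = complement { 1, 2, 4 }
  — 14 sets.
Iteration 4: +2 →
  { 1, 4 }  = { 4 } ∪ { 1 }
  { 2, 3, 5 }  = { 2 } ∪ { 3, 5 }
  — 16 sets.
Iteration 5: no new sets; the family is a σ-algebra.

Therefore σ(𝒢) = { {}, { 1 }, { 2 }, { 4 }, { 1, 2 }, { 1, 4 }, { 2, 4 }, { 3, 5 }, { 1, 2, 4 }, { 1, 3, 5 }, { 2, 3, 5 }, { 3, 4, 5 }, { 1, 2, 3, 5 }, { 1, 3, 4, 5 }, { 2, 3, 4, 5 }, Ω } (|σ(𝒢)| = 16).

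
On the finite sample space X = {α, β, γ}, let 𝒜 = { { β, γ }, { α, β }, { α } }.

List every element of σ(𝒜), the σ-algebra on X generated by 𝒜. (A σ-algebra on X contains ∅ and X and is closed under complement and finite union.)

σ(𝒜) (8 sets): { {}, { α }, { β }, { γ }, { α, β }, { α, γ }, { β, γ }, X }

Check:
Initial family (5 sets): { {}, { α }, { α, β }, { β, γ }, X }.
Pass 1: +1 →
  { γ }  = ᶜ of { α, β }
Pass 2: +1 →
  { α, γ }  = { γ } ∪ { α }
Pass 3: +1 →
  { β }  = ᶜ of { α, γ }
Pass 4: already closed under ᶜ and ∪.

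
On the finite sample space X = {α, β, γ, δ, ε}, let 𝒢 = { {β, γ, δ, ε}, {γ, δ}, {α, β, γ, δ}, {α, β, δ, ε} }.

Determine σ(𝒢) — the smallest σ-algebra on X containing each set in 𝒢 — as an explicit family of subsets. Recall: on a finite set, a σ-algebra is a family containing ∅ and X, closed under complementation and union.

Start: 𝒢 ∪ {∅, X} = { {}, {γ, δ}, {α, β, γ, δ}, {α, β, δ, ε}, {β, γ, δ, ε}, X }.
Iteration 1 (4 new):
  {α}  = ᶜ of {β, γ, δ, ε}
  {γ}  = ᶜ of {α, β, δ, ε}
  {ε}  = ᶜ of {α, β, γ, δ}
  {α, β, ε}  = ᶜ of {γ, δ}
  — 10 sets.
Iteration 2 (6 new):
  {α, γ}  = {γ} ∪ {α}
  {α, ε}  = {ε} ∪ {α}
  {γ, ε}  = {ε} ∪ {γ}
  {α, γ, δ}  = {γ, δ} ∪ {α}
  {γ, δ, ε}  = {γ, δ} ∪ {ε}
  {α, β, γ, ε}  = {γ} ∪ {α, β, ε}
  — 16 sets.
Iteration 3: 8 new —
  {δ}  = ᶜ of {α, β, γ, ε}
  {α, β}  = ᶜ of {γ, δ, ε}
  {β, ε}  = ᶜ of {α, γ, δ}
  {α, β, δ}  = ᶜ of {γ, ε}
  {α, γ, ε}  = {γ} ∪ {α, ε}
  {β, γ, δ}  = ᶜ of {α, ε}
  {β, δ, ε}  = ᶜ of {α, γ}
  {α, γ, δ, ε}  = {γ, δ, ε} ∪ {α, γ, δ}
  — 24 sets.
Iteration 4: 7 new —
  {β}  = ᶜ of {α, γ, δ, ε}
  {α, δ}  = {δ} ∪ {α}
  {β, δ}  = ᶜ of {α, γ, ε}
  {δ, ε}  = {ε} ∪ {δ}
  {α, β, γ}  = {α, β} ∪ {γ}
  {α, δ, ε}  = {α, ε} ∪ {δ}
  {β, γ, ε}  = {β, ε} ∪ {γ}
  — 31 sets.
Iteration 5 (1 new):
  {β, γ}  = ᶜ of {α, δ, ε}
  — 32 sets.
Iteration 6: no new sets; the family is a σ-algebra.

σ(𝒢) = { {}, {α}, {β}, {γ}, {δ}, {ε}, {α, β}, {α, γ}, {α, δ}, {α, ε}, {β, γ}, {β, δ}, {β, ε}, {γ, δ}, {γ, ε}, {δ, ε}, {α, β, γ}, {α, β, δ}, {α, β, ε}, {α, γ, δ}, {α, γ, ε}, {α, δ, ε}, {β, γ, δ}, {β, γ, ε}, {β, δ, ε}, {γ, δ, ε}, {α, β, γ, δ}, {α, β, γ, ε}, {α, β, δ, ε}, {α, γ, δ, ε}, {β, γ, δ, ε}, X }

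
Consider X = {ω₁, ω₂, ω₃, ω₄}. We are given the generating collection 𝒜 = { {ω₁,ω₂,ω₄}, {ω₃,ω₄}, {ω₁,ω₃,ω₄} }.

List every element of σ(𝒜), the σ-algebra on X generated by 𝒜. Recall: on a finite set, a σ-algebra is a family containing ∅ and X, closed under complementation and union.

σ(𝒜) = { {}, {ω₁}, {ω₂}, {ω₃}, {ω₄}, {ω₁,ω₂}, {ω₁,ω₃}, {ω₁,ω₄}, {ω₂,ω₃}, {ω₂,ω₄}, {ω₃,ω₄}, {ω₁,ω₂,ω₃}, {ω₁,ω₂,ω₄}, {ω₁,ω₃,ω₄}, {ω₂,ω₃,ω₄}, X }

Derivation:
Initial family (5 sets): { {}, {ω₃,ω₄}, {ω₁,ω₂,ω₄}, {ω₁,ω₃,ω₄}, X }.
Round 1 adds 3:
  {ω₂}  = ᶜ of {ω₁,ω₃,ω₄}
  {ω₃}  = ᶜ of {ω₁,ω₂,ω₄}
  {ω₁,ω₂}  = ᶜ of {ω₃,ω₄}
  |family| = 8
Round 2. New:
  {ω₂,ω₃}  = {ω₃} ∪ {ω₂}
  {ω₁,ω₂,ω₃}  = {ω₃} ∪ {ω₁,ω₂}
  {ω₂,ω₃,ω₄}  = {ω₂} ∪ {ω₃,ω₄}
  |family| = 11
Round 3 (3 new):
  {ω₁}  = ᶜ of {ω₂,ω₃,ω₄}
  {ω₄}  = ᶜ of {ω₁,ω₂,ω₃}
  {ω₁,ω₄}  = ᶜ of {ω₂,ω₃}
  |family| = 14
Round 4. New:
  {ω₁,ω₃}  = {ω₃} ∪ {ω₁}
  {ω₂,ω₄}  = {ω₄} ∪ {ω₂}
  |family| = 16
After Round 5 the family is unchanged; done.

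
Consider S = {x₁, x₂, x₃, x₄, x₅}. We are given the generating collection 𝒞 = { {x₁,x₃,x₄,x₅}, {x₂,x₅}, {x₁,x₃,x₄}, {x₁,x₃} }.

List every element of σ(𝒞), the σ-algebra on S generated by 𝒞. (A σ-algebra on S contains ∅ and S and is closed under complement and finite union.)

σ(𝒞) = { ∅, {x₂}, {x₄}, {x₅}, {x₁,x₃}, {x₂,x₄}, {x₂,x₅}, {x₄,x₅}, {x₁,x₂,x₃}, {x₁,x₃,x₄}, {x₁,x₃,x₅}, {x₂,x₄,x₅}, {x₁,x₂,x₃,x₄}, {x₁,x₂,x₃,x₅}, {x₁,x₃,x₄,x₅}, S }

Derivation:
Start: 𝒞 ∪ {∅, S} = { ∅, {x₁,x₃}, {x₂,x₅}, {x₁,x₃,x₄}, {x₁,x₃,x₄,x₅}, S }.
Iteration 1: 3 new —
  {x₂}  = {x₁,x₃,x₄,x₅}ᶜ
  {x₂,x₄,x₅}  = {x₁,x₃}ᶜ
  {x₁,x₂,x₃,x₅}  = {x₂,x₅} ∪ {x₁,x₃}
  — 9 sets.
Iteration 2 (3 new):
  {x₄}  = {x₁,x₂,x₃,x₅}ᶜ
  {x₁,x₂,x₃}  = {x₂} ∪ {x₁,x₃}
  {x₁,x₂,x₃,x₄}  = {x₂} ∪ {x₁,x₃,x₄}
  — 12 sets.
Iteration 3 (3 new):
  {x₅}  = {x₁,x₂,x₃,x₄}ᶜ
  {x₂,x₄}  = {x₄} ∪ {x₂}
  {x₄,x₅}  = {x₁,x₂,x₃}ᶜ
  — 15 sets.
Iteration 4: +1 →
  {x₁,x₃,x₅}  = {x₂,x₄}ᶜ
  — 16 sets.
Iteration 5: already closed under ᶜ and ∪.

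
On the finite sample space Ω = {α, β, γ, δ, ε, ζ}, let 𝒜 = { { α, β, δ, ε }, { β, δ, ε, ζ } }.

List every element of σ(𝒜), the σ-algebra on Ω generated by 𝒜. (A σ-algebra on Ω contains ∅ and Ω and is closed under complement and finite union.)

Answer: σ(𝒜) = { {}, { α }, { γ }, { ζ }, { α, γ }, { α, ζ }, { γ, ζ }, { α, γ, ζ }, { β, δ, ε }, { α, β, δ, ε }, { β, γ, δ, ε }, { β, δ, ε, ζ }, { α, β, γ, δ, ε }, { α, β, δ, ε, ζ }, { β, γ, δ, ε, ζ }, Ω }

Check:
Start: 𝒜 ∪ {∅, Ω} = { {}, { α, β, δ, ε }, { β, δ, ε, ζ }, Ω }.
Pass 1 (3 new):
  { α, γ }  = complement { β, δ, ε, ζ }
  { γ, ζ }  = complement { α, β, δ, ε }
  { α, β, δ, ε, ζ }  = { β, δ, ε, ζ } ∪ { α, β, δ, ε }
  [7 total]
Pass 2: 4 new —
  { γ }  = complement { α, β, δ, ε, ζ }
  { α, γ, ζ }  = { α, γ } ∪ { γ, ζ }
  { α, β, γ, δ, ε }  = { α, γ } ∪ { α, β, δ, ε }
  { β, γ, δ, ε, ζ }  = { β, δ, ε, ζ } ∪ { γ, ζ }
  [11 total]
Pass 3 (3 new):
  { α }  = complement { β, γ, δ, ε, ζ }
  { ζ }  = complement { α, β, γ, δ, ε }
  { β, δ, ε }  = complement { α, γ, ζ }
  [14 total]
Pass 4: +2 →
  { α, ζ }  = { α } ∪ { ζ }
  { β, γ, δ, ε }  = { γ } ∪ { β, δ, ε }
  [16 total]
Pass 5: no new sets; the family is a σ-algebra.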